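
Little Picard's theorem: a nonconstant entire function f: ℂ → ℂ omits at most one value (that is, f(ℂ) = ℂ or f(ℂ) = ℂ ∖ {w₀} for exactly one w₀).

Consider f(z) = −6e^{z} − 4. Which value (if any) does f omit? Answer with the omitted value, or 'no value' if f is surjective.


Little Picard bounds the complement of f(ℂ) to at most one point.
e^{z} is never zero on ℂ, so -6·e^{z} takes every value in ℂ ∖ {0}. Adding -4 shifts the range to ℂ ∖ {-4}. Thus f omits exactly the value -4.

Omitted value: -4.


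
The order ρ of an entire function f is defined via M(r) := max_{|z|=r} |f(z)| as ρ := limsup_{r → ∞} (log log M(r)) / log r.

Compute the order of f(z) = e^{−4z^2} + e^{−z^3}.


Each summand is entire of order 2 and 3 respectively (as in the single-exponential case). The order of a sum is at most the max of the orders, so ρ ≤ 3. For the lower bound: on |z|=r choose arg z so that -1z^3 is real positive; then |e^{-1z^3}| = e^{1r^3} while |e^{-4z^2}| ≤ e^{4r^2} = o(e^{1r^3}). So |f| ≥ e^{1r^3}(1 − o(1)) and ρ ≥ 3. Hence ρ = max(2, 3) = 3.
Therefore ρ = 3.

Order ρ = 3.


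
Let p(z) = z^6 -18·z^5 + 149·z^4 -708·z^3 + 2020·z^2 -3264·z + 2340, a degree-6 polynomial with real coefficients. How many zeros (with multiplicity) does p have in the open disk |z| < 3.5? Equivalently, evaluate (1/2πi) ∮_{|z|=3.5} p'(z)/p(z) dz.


The zeros of p are: (3 + 1i), (3 - 1i), (3 + 2i), (3 - 2i), (3 + 3i), (3 - 3i).
Their magnitudes are: 3.162, 3.162, 3.606, 3.606, 4.243, 4.243.
Zeros with |z| < R = 3.5: (3 + 1i), (3 - 1i).
Count = 2.
By the argument principle, (1/2πi) ∮_{|z|=R} p'(z)/p(z) dz equals exactly this count.

Number of zeros inside |z| < 3.5: 2.


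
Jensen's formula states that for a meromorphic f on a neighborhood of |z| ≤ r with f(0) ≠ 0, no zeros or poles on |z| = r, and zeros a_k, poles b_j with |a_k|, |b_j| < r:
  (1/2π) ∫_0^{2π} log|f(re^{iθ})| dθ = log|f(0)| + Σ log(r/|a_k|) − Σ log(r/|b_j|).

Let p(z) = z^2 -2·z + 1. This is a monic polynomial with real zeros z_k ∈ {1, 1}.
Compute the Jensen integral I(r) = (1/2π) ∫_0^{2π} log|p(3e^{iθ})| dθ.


Zeros: 1, 1; r = 3.
Inside |z| < r: 1, 1. Outside (|z| ≥ r): ∅.
p(0) = 1, so log|p(0)| = log(1) = 0.0000.
Apply Jensen: I(r) = log|p(0)| + Σ_k log(r/|z_k|), summed over zeros inside |z| < r.
  log(r/|z_k|) for z_k = 1: log(3/1) = 1.0986
  log(r/|z_k|) for z_k = 1: log(3/1) = 1.0986
Sum over inside zeros: 2.1972.
I(r) = log|p(0)| + (inside sum) = 0.0000 + 2.1972 = 2.1972.
Closed form (all zeros inside, monic): I(r) = n·log(r) = 2·log(3) = 2.1972. ✓

I(r) ≈ 2.1972.


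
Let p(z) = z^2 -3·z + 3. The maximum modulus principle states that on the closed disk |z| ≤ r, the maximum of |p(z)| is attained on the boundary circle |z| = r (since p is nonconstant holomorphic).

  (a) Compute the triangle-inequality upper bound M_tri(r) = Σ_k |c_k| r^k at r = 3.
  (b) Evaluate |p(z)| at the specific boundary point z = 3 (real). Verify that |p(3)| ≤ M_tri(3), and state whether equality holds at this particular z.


Coefficients: c_0 = 3, c_1 = -3, c_2 = 1. Radius r = 3.
Part (a). Triangle bound: M_tri(r) = Σ_k |c_k| r^k
  = |3|·3^0 + |-3|·3^1 + |1|·3^2
  = 3 + 9 + 9 = 21.
This bounds M(r) := max_{|z|=r} |p(z)| from above; equality holds iff all terms c_k z^k can be made to align in phase at a single z on |z|=r.
Part (b). At z = 3 (real, on the circle |z| = r):
  p(3) = (3)·3^0 + (-3)·3^1 + (1)·3^2 = 3.
  |p(3)| = 3.
Check: |p(3)| = 3 ≤ 21 = M_tri(3). ✓ Equality does not hold at z = 3 (the coefficients have mixed signs, so the terms do not all align in phase there).

M_tri(3) = 21; |p(3)| = 3; equality at z=3: no.


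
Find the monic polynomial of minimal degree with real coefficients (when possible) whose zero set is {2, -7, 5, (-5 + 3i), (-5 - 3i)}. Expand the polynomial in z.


The polynomial is p(z) = ∏_{α ∈ S} (z − α), where S = {2, -7, 5, (-5 + 3i), (-5 - 3i)}.
Expanding the product yields: p(z) = z^5 + 10·z^4 -5·z^3 -320·z^2 -626·z + 2380.
Note conjugate pairs combine to real quadratics: (z − (-5+3i))(z − (-5−3i)) = z² + 10z + 34.
The resulting polynomial has degree 5 and real coefficients as required.

p(z) = z^5 + 10·z^4 -5·z^3 -320·z^2 -626·z + 2380.


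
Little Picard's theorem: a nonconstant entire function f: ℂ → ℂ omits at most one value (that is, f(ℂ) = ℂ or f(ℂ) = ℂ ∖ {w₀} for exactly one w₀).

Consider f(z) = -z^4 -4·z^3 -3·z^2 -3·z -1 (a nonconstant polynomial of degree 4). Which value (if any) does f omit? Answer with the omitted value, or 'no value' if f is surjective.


Little Picard bounds the complement of f(ℂ) to at most one point.
For every w ∈ ℂ, the equation p(z) − w = 0 is a nonconstant polynomial in z and hence has at least one root by the fundamental theorem of algebra. So p is surjective onto ℂ, omitting no value.

Omitted value: no value.


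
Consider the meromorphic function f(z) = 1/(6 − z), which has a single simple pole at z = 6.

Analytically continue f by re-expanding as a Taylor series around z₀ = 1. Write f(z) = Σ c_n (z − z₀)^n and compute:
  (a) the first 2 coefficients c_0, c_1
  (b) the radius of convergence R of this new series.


Let w = z − z₀, so z = z₀ + w.
Then 6 − z = 6 − (z₀ + w) = (6 − z₀) − w = 5 − w.
f(z) = 1/(5 − w) = (1/(5)) · 1/(1 − w/(5)) = Σ_{n≥0} w^n / (5)^(n+1).
So c_n = 1/(5)^(n+1):
  c_0 = 1/(5)^1 = 1/5.
  c_1 = 1/(5)^2 = 1/25.
The series is valid for |w/d| < 1, i.e. |z − z₀| < |d|.
Radius of convergence: R = |6 − z₀| = |5| = 5 (distance from z₀ to the singularity z = 6).

c_0 = 1/5, c_1 = 1/25; R = 5.


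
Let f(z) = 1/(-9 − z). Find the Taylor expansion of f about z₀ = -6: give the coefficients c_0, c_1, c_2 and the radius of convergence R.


Let w = z − z₀, so z = z₀ + w.
Then -9 − z = -9 − (z₀ + w) = (-9 − z₀) − w = -3 − w.
f(z) = 1/(-3 − w) = (1/(-3)) · 1/(1 − w/(-3)) = Σ_{n≥0} w^n / (-3)^(n+1).
So c_n = 1/(-3)^(n+1):
  c_0 = 1/(-3)^1 = -1/3.
  c_1 = 1/(-3)^2 = 1/9.
  c_2 = 1/(-3)^3 = -1/27.
The series is valid for |w/d| < 1, i.e. |z − z₀| < |d|.
Radius of convergence: R = |-9 − z₀| = |-3| = 3 (distance from z₀ to the singularity z = -9).

c_0 = -1/3, c_1 = 1/9, c_2 = -1/27; R = 3.


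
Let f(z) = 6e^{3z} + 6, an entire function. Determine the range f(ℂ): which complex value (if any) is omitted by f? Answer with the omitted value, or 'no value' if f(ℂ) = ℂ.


Little Picard bounds the complement of f(ℂ) to at most one point.
e^{3z} is never zero on ℂ, so 6·e^{3z} takes every value in ℂ ∖ {0}. Adding 6 shifts the range to ℂ ∖ {6}. Thus f omits exactly the value 6.

Omitted value: 6.


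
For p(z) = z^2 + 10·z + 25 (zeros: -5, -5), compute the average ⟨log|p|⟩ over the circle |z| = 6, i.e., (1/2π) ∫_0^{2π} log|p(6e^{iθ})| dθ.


Zeros: -5, -5; r = 6.
Inside |z| < r: -5, -5. Outside (|z| ≥ r): ∅.
p(0) = 25, so log|p(0)| = log(25) = 3.2189.
Apply Jensen: I(r) = log|p(0)| + Σ_k log(r/|z_k|), summed over zeros inside |z| < r.
  log(r/|z_k|) for z_k = -5: log(6/5) = 0.1823
  log(r/|z_k|) for z_k = -5: log(6/5) = 0.1823
Sum over inside zeros: 0.3646.
I(r) = log|p(0)| + (inside sum) = 3.2189 + 0.3646 = 3.5835.
Closed form (all zeros inside, monic): I(r) = n·log(r) = 2·log(6) = 3.5835. ✓

I(r) ≈ 3.5835.


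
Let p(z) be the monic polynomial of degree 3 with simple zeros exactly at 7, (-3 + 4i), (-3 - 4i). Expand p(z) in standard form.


The polynomial is p(z) = ∏_{α ∈ S} (z − α), where S = {7, (-3 + 4i), (-3 - 4i)}.
Expanding the product yields: p(z) = z^3 -z^2 -17·z -175.
Note conjugate pairs combine to real quadratics: (z − (-3+4i))(z − (-3−4i)) = z² + 6z + 25.
The resulting polynomial has degree 3 and real coefficients as required.

p(z) = z^3 -z^2 -17·z -175.


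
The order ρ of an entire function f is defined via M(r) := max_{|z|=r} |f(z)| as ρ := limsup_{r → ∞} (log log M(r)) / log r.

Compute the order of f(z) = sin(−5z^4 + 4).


Write sin(w) = (e^{iw} ± e^{−iw})/(2 or 2i), so |sin(w)| ≤ e^{|w|}. With w = −5z^4 + 4, |w| ≤ 5r^4 + 4 on |z|=r, giving M(r) ≤ e^{5r^4 + 4} and ρ ≤ 4. For the lower bound, choose z on |z|=r with -5z^4 purely imaginary of modulus 5r^4; then |sin(−5z^4 + 4)| grows like e^{5r^4}/2, so ρ ≥ 4. Hence ρ = 4.
Therefore ρ = 4.

Order ρ = 4.


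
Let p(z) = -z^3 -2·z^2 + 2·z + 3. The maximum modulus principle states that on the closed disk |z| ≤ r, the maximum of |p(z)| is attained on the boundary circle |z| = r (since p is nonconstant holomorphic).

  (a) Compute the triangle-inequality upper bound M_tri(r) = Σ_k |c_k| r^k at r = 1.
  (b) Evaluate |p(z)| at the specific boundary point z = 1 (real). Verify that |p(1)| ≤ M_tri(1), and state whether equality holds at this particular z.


Coefficients: c_0 = 3, c_1 = 2, c_2 = -2, c_3 = -1. Radius r = 1.
Part (a). Triangle bound: M_tri(r) = Σ_k |c_k| r^k
  = |3|·1^0 + |2|·1^1 + |-2|·1^2 + |-1|·1^3
  = 3 + 2 + 2 + 1 = 8.
This bounds M(r) := max_{|z|=r} |p(z)| from above; equality holds iff all terms c_k z^k can be made to align in phase at a single z on |z|=r.
Part (b). At z = 1 (real, on the circle |z| = r):
  p(1) = (3)·1^0 + (2)·1^1 + (-2)·1^2 + (-1)·1^3 = 2.
  |p(1)| = 2.
Check: |p(1)| = 2 ≤ 8 = M_tri(1). ✓ Equality does not hold at z = 1 (the coefficients have mixed signs, so the terms do not all align in phase there).

M_tri(1) = 8; |p(1)| = 2; equality at z=1: no.


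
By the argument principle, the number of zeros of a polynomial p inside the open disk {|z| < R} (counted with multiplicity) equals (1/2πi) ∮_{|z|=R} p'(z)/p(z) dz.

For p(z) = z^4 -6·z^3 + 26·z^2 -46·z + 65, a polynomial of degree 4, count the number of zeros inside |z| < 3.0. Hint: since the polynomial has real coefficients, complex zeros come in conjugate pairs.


The zeros of p are: (2 + 3i), (2 - 3i), (1 + 2i), (1 - 2i).
Their magnitudes are: 3.606, 3.606, 2.236, 2.236.
Zeros with |z| < R = 3.0: (1 + 2i), (1 - 2i).
Count = 2.
By the argument principle, (1/2πi) ∮_{|z|=R} p'(z)/p(z) dz equals exactly this count.

Number of zeros inside |z| < 3.0: 2.


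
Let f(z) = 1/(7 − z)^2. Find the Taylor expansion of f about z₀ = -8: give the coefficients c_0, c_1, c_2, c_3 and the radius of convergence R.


Let w = z − z₀, so z = z₀ + w.
Then 7 − z = 7 − (z₀ + w) = (7 − z₀) − w = 15 − w.
f(z) = 1/(15 − w)^2 = (1/(15)^2) · (1 − w/(15))^{−2}.
By the binomial series (1−u)^{−2} = Σ_{n≥0} C(n+1, 1) u^n for |u|<1, with u = w/(15):
  c_n = C(n+1, 1) / (15)^(n+2).
  c_0 = 1/(15)^2 = 1/225.
  c_1 = 2/(15)^3 = 2/3375.
  c_2 = 3/(15)^4 = 1/16875.
  c_3 = 4/(15)^5 = 4/759375.
The series is valid for |w/d| < 1, i.e. |z − z₀| < |d|.
Radius of convergence: R = |7 − z₀| = |15| = 15 (distance from z₀ to the singularity z = 7).

c_0 = 1/225, c_1 = 2/3375, c_2 = 1/16875, c_3 = 4/759375; R = 15.


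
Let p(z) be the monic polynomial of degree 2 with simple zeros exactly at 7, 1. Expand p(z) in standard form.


The polynomial is p(z) = ∏_{α ∈ S} (z − α), where S = {7, 1}.
Expanding the product yields: p(z) = z^2 -8·z + 7.
The resulting polynomial has degree 2 and real coefficients as required.

p(z) = z^2 -8·z + 7.


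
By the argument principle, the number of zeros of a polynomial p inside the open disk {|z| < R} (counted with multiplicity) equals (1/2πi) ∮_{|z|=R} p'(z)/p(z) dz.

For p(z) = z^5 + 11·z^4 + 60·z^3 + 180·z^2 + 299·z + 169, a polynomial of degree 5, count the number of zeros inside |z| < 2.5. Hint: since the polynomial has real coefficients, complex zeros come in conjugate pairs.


The zeros of p are: (-3 + 2i), (-3 - 2i), (-2 + 3i), (-2 - 3i), -1.
Their magnitudes are: 3.606, 3.606, 3.606, 3.606, 1.
Zeros with |z| < R = 2.5: -1.
Count = 1.
By the argument principle, (1/2πi) ∮_{|z|=R} p'(z)/p(z) dz equals exactly this count.

Number of zeros inside |z| < 2.5: 1.


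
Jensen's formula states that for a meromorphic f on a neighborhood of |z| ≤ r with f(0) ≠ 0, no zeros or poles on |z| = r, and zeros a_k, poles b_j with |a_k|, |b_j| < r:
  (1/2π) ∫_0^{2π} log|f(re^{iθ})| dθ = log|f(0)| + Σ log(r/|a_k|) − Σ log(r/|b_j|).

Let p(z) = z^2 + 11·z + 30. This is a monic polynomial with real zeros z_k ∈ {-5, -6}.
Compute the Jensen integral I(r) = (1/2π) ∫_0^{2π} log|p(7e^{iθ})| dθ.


Zeros: -6, -5; r = 7.
Inside |z| < r: -6, -5. Outside (|z| ≥ r): ∅.
p(0) = 30, so log|p(0)| = log(30) = 3.4012.
Apply Jensen: I(r) = log|p(0)| + Σ_k log(r/|z_k|), summed over zeros inside |z| < r.
  log(r/|z_k|) for z_k = -5: log(7/5) = 0.3365
  log(r/|z_k|) for z_k = -6: log(7/6) = 0.1542
Sum over inside zeros: 0.4906.
I(r) = log|p(0)| + (inside sum) = 3.4012 + 0.4906 = 3.8918.
Closed form (all zeros inside, monic): I(r) = n·log(r) = 2·log(7) = 3.8918. ✓

I(r) ≈ 3.8918.


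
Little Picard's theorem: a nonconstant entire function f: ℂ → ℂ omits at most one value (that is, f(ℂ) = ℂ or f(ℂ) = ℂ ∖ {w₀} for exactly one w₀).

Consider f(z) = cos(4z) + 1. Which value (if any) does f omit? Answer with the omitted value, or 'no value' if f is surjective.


Little Picard bounds the complement of f(ℂ) to at most one point.
cos is entire and surjective onto ℂ: for every w ∈ ℂ, cos(ζ) = w has a solution ζ ∈ ℂ (e.g., via the complex inverse arccos). With ζ = 4z this gives z = ζ/(4). Then 1·cos(4z) takes every value in 1·ℂ = ℂ, and adding 1 is a bijection of ℂ. So f is surjective and omits no value. (Note: only on the real line is cos bounded by [−1, 1].)

Omitted value: no value.


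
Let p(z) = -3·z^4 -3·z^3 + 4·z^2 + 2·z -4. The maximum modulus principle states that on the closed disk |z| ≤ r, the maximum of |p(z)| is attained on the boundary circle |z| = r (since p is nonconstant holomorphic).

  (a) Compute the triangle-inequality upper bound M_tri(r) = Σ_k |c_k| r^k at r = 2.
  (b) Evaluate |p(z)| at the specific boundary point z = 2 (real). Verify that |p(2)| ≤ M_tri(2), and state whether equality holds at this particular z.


Coefficients: c_0 = -4, c_1 = 2, c_2 = 4, c_3 = -3, c_4 = -3. Radius r = 2.
Part (a). Triangle bound: M_tri(r) = Σ_k |c_k| r^k
  = |-4|·2^0 + |2|·2^1 + |4|·2^2 + |-3|·2^3 + |-3|·2^4
  = 4 + 4 + 16 + 24 + 48 = 96.
This bounds M(r) := max_{|z|=r} |p(z)| from above; equality holds iff all terms c_k z^k can be made to align in phase at a single z on |z|=r.
Part (b). At z = 2 (real, on the circle |z| = r):
  p(2) = (-4)·2^0 + (2)·2^1 + (4)·2^2 + (-3)·2^3 + (-3)·2^4 = -56.
  |p(2)| = 56.
Check: |p(2)| = 56 ≤ 96 = M_tri(2). ✓ Equality does not hold at z = 2 (the coefficients have mixed signs, so the terms do not all align in phase there).

M_tri(2) = 96; |p(2)| = 56; equality at z=2: no.


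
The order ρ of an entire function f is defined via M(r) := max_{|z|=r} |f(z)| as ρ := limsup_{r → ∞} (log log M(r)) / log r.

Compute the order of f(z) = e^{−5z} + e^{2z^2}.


Each summand is entire of order 1 and 2 respectively (as in the single-exponential case). The order of a sum is at most the max of the orders, so ρ ≤ 2. For the lower bound: on |z|=r choose arg z so that 2z^2 is real positive; then |e^{2z^2}| = e^{2r^2} while |e^{-5z}| ≤ e^{5r^1} = o(e^{2r^2}). So |f| ≥ e^{2r^2}(1 − o(1)) and ρ ≥ 2. Hence ρ = max(1, 2) = 2.
Therefore ρ = 2.

Order ρ = 2.


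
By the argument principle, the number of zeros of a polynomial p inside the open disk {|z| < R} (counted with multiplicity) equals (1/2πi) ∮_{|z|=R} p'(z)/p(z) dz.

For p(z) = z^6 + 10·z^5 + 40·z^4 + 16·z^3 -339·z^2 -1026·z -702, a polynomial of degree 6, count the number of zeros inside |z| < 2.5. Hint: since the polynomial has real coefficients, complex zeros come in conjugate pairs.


The zeros of p are: -1, 3, (-3 + 3i), (-3 - 3i), (-3 + 2i), (-3 - 2i).
Their magnitudes are: 1, 3, 4.243, 4.243, 3.606, 3.606.
Zeros with |z| < R = 2.5: -1.
Count = 1.
By the argument principle, (1/2πi) ∮_{|z|=R} p'(z)/p(z) dz equals exactly this count.

Number of zeros inside |z| < 2.5: 1.


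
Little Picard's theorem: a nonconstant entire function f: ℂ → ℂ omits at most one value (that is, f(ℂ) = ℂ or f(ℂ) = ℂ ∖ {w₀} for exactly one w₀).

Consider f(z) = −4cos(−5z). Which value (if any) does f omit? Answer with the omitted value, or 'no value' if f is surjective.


Little Picard bounds the complement of f(ℂ) to at most one point.
cos is entire and surjective onto ℂ: for every w ∈ ℂ, cos(ζ) = w has a solution ζ ∈ ℂ (e.g., via the complex inverse arccos). With ζ = −5z this gives z = ζ/(-5). Then -4·cos(−5z) takes every value in -4·ℂ = ℂ, and adding 0 is a bijection of ℂ. So f is surjective and omits no value. (Note: only on the real line is cos bounded by [−1, 1].)

Omitted value: no value.


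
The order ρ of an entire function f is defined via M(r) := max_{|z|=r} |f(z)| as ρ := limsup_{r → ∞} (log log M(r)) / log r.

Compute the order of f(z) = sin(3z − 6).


sin(w) is a linear combination of e^{iw} and e^{−iw} (or e^w, e^{−w} in the hyperbolic case), so |sin(w)| ≤ e^{|w|}. With w = 3z − 6, |w| ≤ 3|z| + 6 = 3r + 6 on |z| = r, giving M(r) ≤ e^{3r + 6}, so ρ ≤ 1. On a suitable ray (z = it for sin/cos; z = t for sinh/cosh, t real → ∞), |sin(3z − 6)| grows like e^{3|t|}/2, so ρ ≥ 1. Hence ρ = 1.
Therefore ρ = 1.

Order ρ = 1.


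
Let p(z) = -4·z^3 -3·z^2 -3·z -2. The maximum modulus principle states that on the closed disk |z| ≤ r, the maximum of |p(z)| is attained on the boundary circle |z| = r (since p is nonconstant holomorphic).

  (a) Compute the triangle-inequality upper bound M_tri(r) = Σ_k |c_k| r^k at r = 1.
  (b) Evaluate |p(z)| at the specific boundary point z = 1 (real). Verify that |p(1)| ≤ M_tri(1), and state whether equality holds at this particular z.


Coefficients: c_0 = -2, c_1 = -3, c_2 = -3, c_3 = -4. Radius r = 1.
Part (a). Triangle bound: M_tri(r) = Σ_k |c_k| r^k
  = |-2|·1^0 + |-3|·1^1 + |-3|·1^2 + |-4|·1^3
  = 2 + 3 + 3 + 4 = 12.
This bounds M(r) := max_{|z|=r} |p(z)| from above; equality holds iff all terms c_k z^k can be made to align in phase at a single z on |z|=r.
Part (b). At z = 1 (real, on the circle |z| = r):
  p(1) = (-2)·1^0 + (-3)·1^1 + (-3)·1^2 + (-4)·1^3 = -12.
  |p(1)| = 12.
Since all nonzero coefficients share the same sign, |p(1)| = 12 = M_tri(1); the triangle bound is attained at z = 1, so in fact M(r) = 12.

M_tri(1) = 12; |p(1)| = 12; equality at z=1: yes.


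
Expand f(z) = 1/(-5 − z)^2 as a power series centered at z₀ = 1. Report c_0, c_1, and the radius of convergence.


Let w = z − z₀, so z = z₀ + w.
Then -5 − z = -5 − (z₀ + w) = (-5 − z₀) − w = -6 − w.
f(z) = 1/(-6 − w)^2 = (1/(-6)^2) · (1 − w/(-6))^{−2}.
By the binomial series (1−u)^{−2} = Σ_{n≥0} C(n+1, 1) u^n for |u|<1, with u = w/(-6):
  c_n = C(n+1, 1) / (-6)^(n+2).
  c_0 = 1/(-6)^2 = 1/36.
  c_1 = 2/(-6)^3 = -1/108.
The series is valid for |w/d| < 1, i.e. |z − z₀| < |d|.
Radius of convergence: R = |-5 − z₀| = |-6| = 6 (distance from z₀ to the singularity z = -5).

c_0 = 1/36, c_1 = -1/108; R = 6.


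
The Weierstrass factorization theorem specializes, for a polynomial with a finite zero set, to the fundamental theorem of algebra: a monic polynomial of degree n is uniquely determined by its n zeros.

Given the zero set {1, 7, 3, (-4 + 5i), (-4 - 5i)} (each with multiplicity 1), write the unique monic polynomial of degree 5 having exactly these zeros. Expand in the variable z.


The polynomial is p(z) = ∏_{α ∈ S} (z − α), where S = {1, 7, 3, (-4 + 5i), (-4 - 5i)}.
Expanding the product yields: p(z) = z^5 -3·z^4 -16·z^3 -224·z^2 + 1103·z -861.
Note conjugate pairs combine to real quadratics: (z − (-4+5i))(z − (-4−5i)) = z² + 8z + 41.
The resulting polynomial has degree 5 and real coefficients as required.

p(z) = z^5 -3·z^4 -16·z^3 -224·z^2 + 1103·z -861.


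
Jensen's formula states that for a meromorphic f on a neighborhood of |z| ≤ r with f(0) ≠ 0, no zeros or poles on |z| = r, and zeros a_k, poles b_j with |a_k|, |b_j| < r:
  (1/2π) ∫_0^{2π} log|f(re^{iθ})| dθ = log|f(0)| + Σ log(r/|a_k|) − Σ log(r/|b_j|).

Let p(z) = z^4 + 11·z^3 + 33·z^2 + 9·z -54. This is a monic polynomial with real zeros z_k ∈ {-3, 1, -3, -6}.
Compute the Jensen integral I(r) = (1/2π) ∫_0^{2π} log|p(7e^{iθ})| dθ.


Zeros: -6, -3, -3, 1; r = 7.
Inside |z| < r: -6, -3, -3, 1. Outside (|z| ≥ r): ∅.
p(0) = -54, so log|p(0)| = log(54) = 3.9890.
Apply Jensen: I(r) = log|p(0)| + Σ_k log(r/|z_k|), summed over zeros inside |z| < r.
  log(r/|z_k|) for z_k = -3: log(7/3) = 0.8473
  log(r/|z_k|) for z_k = 1: log(7/1) = 1.9459
  log(r/|z_k|) for z_k = -3: log(7/3) = 0.8473
  log(r/|z_k|) for z_k = -6: log(7/6) = 0.1542
Sum over inside zeros: 3.7947.
I(r) = log|p(0)| + (inside sum) = 3.9890 + 3.7947 = 7.7836.
Closed form (all zeros inside, monic): I(r) = n·log(r) = 4·log(7) = 7.7836. ✓

I(r) ≈ 7.7836.


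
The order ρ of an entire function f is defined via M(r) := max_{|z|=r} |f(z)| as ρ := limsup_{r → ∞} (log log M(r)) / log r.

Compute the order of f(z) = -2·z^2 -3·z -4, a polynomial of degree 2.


|f(z)| ≤ Σ|c_k|·r^k = O(r^2) as r → ∞. Polynomial growth is O(e^{r^ε}) for every ε > 0 (since r^2/e^{r^ε} → 0), so ρ ≤ ε for all ε > 0, i.e. ρ = 0. Every nonconstant polynomial has order 0.
Therefore ρ = 0.

Order ρ = 0.


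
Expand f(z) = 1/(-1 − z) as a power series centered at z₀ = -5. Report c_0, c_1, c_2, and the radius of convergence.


Let w = z − z₀, so z = z₀ + w.
Then -1 − z = -1 − (z₀ + w) = (-1 − z₀) − w = 4 − w.
f(z) = 1/(4 − w) = (1/(4)) · 1/(1 − w/(4)) = Σ_{n≥0} w^n / (4)^(n+1).
So c_n = 1/(4)^(n+1):
  c_0 = 1/(4)^1 = 1/4.
  c_1 = 1/(4)^2 = 1/16.
  c_2 = 1/(4)^3 = 1/64.
The series is valid for |w/d| < 1, i.e. |z − z₀| < |d|.
Radius of convergence: R = |-1 − z₀| = |4| = 4 (distance from z₀ to the singularity z = -1).

c_0 = 1/4, c_1 = 1/16, c_2 = 1/64; R = 4.


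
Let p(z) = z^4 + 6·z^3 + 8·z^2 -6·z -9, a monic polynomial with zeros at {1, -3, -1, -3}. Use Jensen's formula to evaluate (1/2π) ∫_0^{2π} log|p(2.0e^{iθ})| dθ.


Zeros: -3, -3, -1, 1; r = 2.0.
Inside |z| < r: -1, 1. Outside (|z| ≥ r): -3, -3.
p(0) = -9, so log|p(0)| = log(9) = 2.1972.
Apply Jensen: I(r) = log|p(0)| + Σ_k log(r/|z_k|), summed over zeros inside |z| < r.
  log(r/|z_k|) for z_k = 1: log(2.0/1) = 0.6931
  log(r/|z_k|) for z_k = -1: log(2.0/1) = 0.6931
  Outside zeros (-3, -3) contribute nothing to the Jensen sum.
Sum over inside zeros: 1.3863.
I(r) = log|p(0)| + (inside sum) = 2.1972 + 1.3863 = 3.5835.
Note: since some zeros are outside |z| ≤ r, the simplified n·log(r) form does NOT apply — only the inside zeros contribute.

I(r) ≈ 3.5835.


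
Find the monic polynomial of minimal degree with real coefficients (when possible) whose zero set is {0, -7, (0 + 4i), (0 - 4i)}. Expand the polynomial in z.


The polynomial is p(z) = ∏_{α ∈ S} (z − α), where S = {0, -7, (0 + 4i), (0 - 4i)}.
Expanding the product yields: p(z) = z^4 + 7·z^3 + 16·z^2 + 112·z.
Note conjugate pairs combine to real quadratics: (z − (0+4i))(z − (0−4i)) = z² + 16.
The resulting polynomial has degree 4 and real coefficients as required.

p(z) = z^4 + 7·z^3 + 16·z^2 + 112·z.


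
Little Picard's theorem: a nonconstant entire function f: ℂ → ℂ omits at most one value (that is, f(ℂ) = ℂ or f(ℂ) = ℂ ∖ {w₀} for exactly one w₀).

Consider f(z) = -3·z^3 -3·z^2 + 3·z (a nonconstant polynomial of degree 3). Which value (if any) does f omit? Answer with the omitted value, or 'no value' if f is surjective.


Little Picard bounds the complement of f(ℂ) to at most one point.
For every w ∈ ℂ, the equation p(z) − w = 0 is a nonconstant polynomial in z and hence has at least one root by the fundamental theorem of algebra. So p is surjective onto ℂ, omitting no value.

Omitted value: no value.


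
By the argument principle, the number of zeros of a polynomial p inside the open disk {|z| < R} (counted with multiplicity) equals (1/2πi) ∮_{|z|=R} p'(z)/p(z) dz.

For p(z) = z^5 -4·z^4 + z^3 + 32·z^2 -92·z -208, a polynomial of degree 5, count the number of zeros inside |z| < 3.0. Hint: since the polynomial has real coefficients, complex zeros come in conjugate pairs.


The zeros of p are: -2, -2, 4, (2 + 3i), (2 - 3i).
Their magnitudes are: 2, 2, 4, 3.606, 3.606.
Zeros with |z| < R = 3.0: -2, -2.
Count = 2.
By the argument principle, (1/2πi) ∮_{|z|=R} p'(z)/p(z) dz equals exactly this count.

Number of zeros inside |z| < 3.0: 2.


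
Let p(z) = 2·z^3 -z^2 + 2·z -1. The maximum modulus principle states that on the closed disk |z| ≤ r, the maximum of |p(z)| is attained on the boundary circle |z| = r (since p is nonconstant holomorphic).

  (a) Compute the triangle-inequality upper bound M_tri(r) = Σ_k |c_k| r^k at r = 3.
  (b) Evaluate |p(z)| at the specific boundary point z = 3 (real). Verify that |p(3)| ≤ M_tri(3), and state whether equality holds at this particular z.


Coefficients: c_0 = -1, c_1 = 2, c_2 = -1, c_3 = 2. Radius r = 3.
Part (a). Triangle bound: M_tri(r) = Σ_k |c_k| r^k
  = |-1|·3^0 + |2|·3^1 + |-1|·3^2 + |2|·3^3
  = 1 + 6 + 9 + 54 = 70.
This bounds M(r) := max_{|z|=r} |p(z)| from above; equality holds iff all terms c_k z^k can be made to align in phase at a single z on |z|=r.
Part (b). At z = 3 (real, on the circle |z| = r):
  p(3) = (-1)·3^0 + (2)·3^1 + (-1)·3^2 + (2)·3^3 = 50.
  |p(3)| = 50.
Check: |p(3)| = 50 ≤ 70 = M_tri(3). ✓ Equality does not hold at z = 3 (the coefficients have mixed signs, so the terms do not all align in phase there).

M_tri(3) = 70; |p(3)| = 50; equality at z=3: no.


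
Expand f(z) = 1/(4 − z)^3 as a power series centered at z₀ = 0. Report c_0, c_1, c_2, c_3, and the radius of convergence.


Let w = z − z₀, so z = z₀ + w.
Then 4 − z = 4 − (z₀ + w) = (4 − z₀) − w = 4 − w.
f(z) = 1/(4 − w)^3 = (1/(4)^3) · (1 − w/(4))^{−3}.
By the binomial series (1−u)^{−3} = Σ_{n≥0} C(n+2, 2) u^n for |u|<1, with u = w/(4):
  c_n = C(n+2, 2) / (4)^(n+3).
  c_0 = 1/(4)^3 = 1/64.
  c_1 = 3/(4)^4 = 3/256.
  c_2 = 6/(4)^5 = 3/512.
  c_3 = 10/(4)^6 = 5/2048.
The series is valid for |w/d| < 1, i.e. |z − z₀| < |d|.
Radius of convergence: R = |4 − z₀| = |4| = 4 (distance from z₀ to the singularity z = 4).

c_0 = 1/64, c_1 = 3/256, c_2 = 3/512, c_3 = 5/2048; R = 4.


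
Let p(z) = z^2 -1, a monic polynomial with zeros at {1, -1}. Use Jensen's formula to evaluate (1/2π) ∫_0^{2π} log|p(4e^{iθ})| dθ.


Zeros: -1, 1; r = 4.
Inside |z| < r: -1, 1. Outside (|z| ≥ r): ∅.
p(0) = -1, so log|p(0)| = log(1) = 0.0000.
Apply Jensen: I(r) = log|p(0)| + Σ_k log(r/|z_k|), summed over zeros inside |z| < r.
  log(r/|z_k|) for z_k = 1: log(4/1) = 1.3863
  log(r/|z_k|) for z_k = -1: log(4/1) = 1.3863
Sum over inside zeros: 2.7726.
I(r) = log|p(0)| + (inside sum) = 0.0000 + 2.7726 = 2.7726.
Closed form (all zeros inside, monic): I(r) = n·log(r) = 2·log(4) = 2.7726. ✓

I(r) ≈ 2.7726.


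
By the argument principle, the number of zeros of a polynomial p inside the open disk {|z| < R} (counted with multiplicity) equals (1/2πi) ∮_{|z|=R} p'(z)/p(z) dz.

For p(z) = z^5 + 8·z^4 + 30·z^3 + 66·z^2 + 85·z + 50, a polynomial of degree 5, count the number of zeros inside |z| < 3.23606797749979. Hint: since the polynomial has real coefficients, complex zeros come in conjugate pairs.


The zeros of p are: (-1 + 2i), (-1 - 2i), (-2 + 1i), (-2 - 1i), -2.
Their magnitudes are: 2.236, 2.236, 2.236, 2.236, 2.
Zeros with |z| < R = 3.23606797749979: (-1 + 2i), (-1 - 2i), (-2 + 1i), (-2 - 1i), -2.
Count = 5.
By the argument principle, (1/2πi) ∮_{|z|=R} p'(z)/p(z) dz equals exactly this count.

Number of zeros inside |z| < 3.23606797749979: 5.


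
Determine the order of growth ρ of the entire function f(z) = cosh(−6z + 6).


cosh(w) is a linear combination of e^{iw} and e^{−iw} (or e^w, e^{−w} in the hyperbolic case), so |cosh(w)| ≤ e^{|w|}. With w = −6z + 6, |w| ≤ 6|z| + 6 = 6r + 6 on |z| = r, giving M(r) ≤ e^{6r + 6}, so ρ ≤ 1. On a suitable ray (z = it for sin/cos; z = t for sinh/cosh, t real → ∞), |cosh(−6z + 6)| grows like e^{6|t|}/2, so ρ ≥ 1. Hence ρ = 1.
Therefore ρ = 1.

Order ρ = 1.


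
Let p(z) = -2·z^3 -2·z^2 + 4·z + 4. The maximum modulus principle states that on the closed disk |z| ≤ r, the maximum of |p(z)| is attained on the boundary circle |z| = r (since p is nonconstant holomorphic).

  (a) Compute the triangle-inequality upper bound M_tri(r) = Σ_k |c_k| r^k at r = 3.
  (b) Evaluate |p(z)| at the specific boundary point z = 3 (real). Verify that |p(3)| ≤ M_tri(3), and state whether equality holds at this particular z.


Coefficients: c_0 = 4, c_1 = 4, c_2 = -2, c_3 = -2. Radius r = 3.
Part (a). Triangle bound: M_tri(r) = Σ_k |c_k| r^k
  = |4|·3^0 + |4|·3^1 + |-2|·3^2 + |-2|·3^3
  = 4 + 12 + 18 + 54 = 88.
This bounds M(r) := max_{|z|=r} |p(z)| from above; equality holds iff all terms c_k z^k can be made to align in phase at a single z on |z|=r.
Part (b). At z = 3 (real, on the circle |z| = r):
  p(3) = (4)·3^0 + (4)·3^1 + (-2)·3^2 + (-2)·3^3 = -56.
  |p(3)| = 56.
Check: |p(3)| = 56 ≤ 88 = M_tri(3). ✓ Equality does not hold at z = 3 (the coefficients have mixed signs, so the terms do not all align in phase there).

M_tri(3) = 88; |p(3)| = 56; equality at z=3: no.


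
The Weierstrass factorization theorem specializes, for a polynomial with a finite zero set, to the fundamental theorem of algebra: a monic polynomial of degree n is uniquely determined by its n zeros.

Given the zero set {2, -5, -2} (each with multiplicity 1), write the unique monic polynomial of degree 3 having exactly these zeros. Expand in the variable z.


The polynomial is p(z) = ∏_{α ∈ S} (z − α), where S = {2, -5, -2}.
Expanding the product yields: p(z) = z^3 + 5·z^2 -4·z -20.
The resulting polynomial has degree 3 and real coefficients as required.

p(z) = z^3 + 5·z^2 -4·z -20.


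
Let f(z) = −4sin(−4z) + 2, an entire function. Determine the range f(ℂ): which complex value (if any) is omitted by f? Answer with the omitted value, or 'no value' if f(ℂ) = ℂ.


Little Picard bounds the complement of f(ℂ) to at most one point.
sin is entire and surjective onto ℂ: for every w ∈ ℂ, sin(ζ) = w has a solution ζ ∈ ℂ (e.g., via the complex inverse arcsin). With ζ = −4z this gives z = ζ/(-4). Then -4·sin(−4z) takes every value in -4·ℂ = ℂ, and adding 2 is a bijection of ℂ. So f is surjective and omits no value. (Note: only on the real line is sin bounded by [−1, 1].)

Omitted value: no value.


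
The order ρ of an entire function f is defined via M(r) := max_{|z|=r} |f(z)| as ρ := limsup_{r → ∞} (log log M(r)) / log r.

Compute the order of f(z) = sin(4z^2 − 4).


Write sin(w) = (e^{iw} ± e^{−iw})/(2 or 2i), so |sin(w)| ≤ e^{|w|}. With w = 4z^2 − 4, |w| ≤ 4r^2 + 4 on |z|=r, giving M(r) ≤ e^{4r^2 + 4} and ρ ≤ 2. For the lower bound, choose z on |z|=r with 4z^2 purely imaginary of modulus 4r^2; then |sin(4z^2 − 4)| grows like e^{4r^2}/2, so ρ ≥ 2. Hence ρ = 2.
Therefore ρ = 2.

Order ρ = 2.


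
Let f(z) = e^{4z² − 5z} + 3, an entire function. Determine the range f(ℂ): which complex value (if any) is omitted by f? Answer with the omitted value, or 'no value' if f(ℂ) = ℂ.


Little Picard bounds the complement of f(ℂ) to at most one point.
The exponent g(z) = 4z² − 5z is a nonconstant polynomial, hence surjective onto ℂ. So e^{g(z)} takes every value in {e^w : w ∈ ℂ} = ℂ ∖ {0}. Adding 3 shifts the range to ℂ ∖ {3}. f omits exactly 3.

Omitted value: 3.


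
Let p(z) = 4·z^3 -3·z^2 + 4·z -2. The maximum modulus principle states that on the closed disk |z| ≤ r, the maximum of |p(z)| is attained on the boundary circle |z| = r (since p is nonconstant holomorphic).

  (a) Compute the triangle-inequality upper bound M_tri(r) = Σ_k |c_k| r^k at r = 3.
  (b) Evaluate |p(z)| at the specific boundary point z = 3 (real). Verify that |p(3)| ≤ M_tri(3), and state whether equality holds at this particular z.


Coefficients: c_0 = -2, c_1 = 4, c_2 = -3, c_3 = 4. Radius r = 3.
Part (a). Triangle bound: M_tri(r) = Σ_k |c_k| r^k
  = |-2|·3^0 + |4|·3^1 + |-3|·3^2 + |4|·3^3
  = 2 + 12 + 27 + 108 = 149.
This bounds M(r) := max_{|z|=r} |p(z)| from above; equality holds iff all terms c_k z^k can be made to align in phase at a single z on |z|=r.
Part (b). At z = 3 (real, on the circle |z| = r):
  p(3) = (-2)·3^0 + (4)·3^1 + (-3)·3^2 + (4)·3^3 = 91.
  |p(3)| = 91.
Check: |p(3)| = 91 ≤ 149 = M_tri(3). ✓ Equality does not hold at z = 3 (the coefficients have mixed signs, so the terms do not all align in phase there).

M_tri(3) = 149; |p(3)| = 91; equality at z=3: no.


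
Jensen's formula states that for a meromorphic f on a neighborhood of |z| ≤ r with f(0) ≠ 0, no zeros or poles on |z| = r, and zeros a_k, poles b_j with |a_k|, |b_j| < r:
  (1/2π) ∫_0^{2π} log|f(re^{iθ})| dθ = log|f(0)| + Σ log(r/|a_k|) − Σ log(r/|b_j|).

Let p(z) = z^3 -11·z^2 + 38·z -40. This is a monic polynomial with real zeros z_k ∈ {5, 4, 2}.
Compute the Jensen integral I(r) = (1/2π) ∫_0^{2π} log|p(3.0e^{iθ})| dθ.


Zeros: 2, 4, 5; r = 3.0.
Inside |z| < r: 2. Outside (|z| ≥ r): 4, 5.
p(0) = -40, so log|p(0)| = log(40) = 3.6889.
Apply Jensen: I(r) = log|p(0)| + Σ_k log(r/|z_k|), summed over zeros inside |z| < r.
  log(r/|z_k|) for z_k = 2: log(3.0/2) = 0.4055
  Outside zeros (4, 5) contribute nothing to the Jensen sum.
Sum over inside zeros: 0.4055.
I(r) = log|p(0)| + (inside sum) = 3.6889 + 0.4055 = 4.0943.
Note: since some zeros are outside |z| ≤ r, the simplified n·log(r) form does NOT apply — only the inside zeros contribute.

I(r) ≈ 4.0943.


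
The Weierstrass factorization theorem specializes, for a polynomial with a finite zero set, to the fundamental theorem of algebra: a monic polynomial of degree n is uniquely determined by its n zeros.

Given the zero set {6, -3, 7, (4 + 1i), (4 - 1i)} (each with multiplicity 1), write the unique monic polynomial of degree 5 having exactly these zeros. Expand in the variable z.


The polynomial is p(z) = ∏_{α ∈ S} (z − α), where S = {6, -3, 7, (4 + 1i), (4 - 1i)}.
Expanding the product yields: p(z) = z^5 -18·z^4 + 100·z^3 -68·z^2 -957·z + 2142.
Note conjugate pairs combine to real quadratics: (z − (4+1i))(z − (4−1i)) = z² − 8z + 17.
The resulting polynomial has degree 5 and real coefficients as required.

p(z) = z^5 -18·z^4 + 100·z^3 -68·z^2 -957·z + 2142.


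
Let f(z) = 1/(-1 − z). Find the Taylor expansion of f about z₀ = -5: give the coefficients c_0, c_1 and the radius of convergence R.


Let w = z − z₀, so z = z₀ + w.
Then -1 − z = -1 − (z₀ + w) = (-1 − z₀) − w = 4 − w.
f(z) = 1/(4 − w) = (1/(4)) · 1/(1 − w/(4)) = Σ_{n≥0} w^n / (4)^(n+1).
So c_n = 1/(4)^(n+1):
  c_0 = 1/(4)^1 = 1/4.
  c_1 = 1/(4)^2 = 1/16.
The series is valid for |w/d| < 1, i.e. |z − z₀| < |d|.
Radius of convergence: R = |-1 − z₀| = |4| = 4 (distance from z₀ to the singularity z = -1).

c_0 = 1/4, c_1 = 1/16; R = 4.


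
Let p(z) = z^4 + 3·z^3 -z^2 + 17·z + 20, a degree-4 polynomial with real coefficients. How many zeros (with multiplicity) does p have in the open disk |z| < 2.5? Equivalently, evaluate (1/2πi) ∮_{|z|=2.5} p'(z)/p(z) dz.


The zeros of p are: (1 + 2i), (1 - 2i), -4, -1.
Their magnitudes are: 2.236, 2.236, 4, 1.
Zeros with |z| < R = 2.5: (1 + 2i), (1 - 2i), -1.
Count = 3.
By the argument principle, (1/2πi) ∮_{|z|=R} p'(z)/p(z) dz equals exactly this count.

Number of zeros inside |z| < 2.5: 3.


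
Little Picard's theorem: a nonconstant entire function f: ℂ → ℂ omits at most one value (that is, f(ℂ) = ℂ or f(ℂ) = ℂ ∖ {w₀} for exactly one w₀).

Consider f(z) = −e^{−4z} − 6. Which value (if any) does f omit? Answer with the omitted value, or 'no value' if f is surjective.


Little Picard bounds the complement of f(ℂ) to at most one point.
e^{−4z} is never zero on ℂ, so -1·e^{−4z} takes every value in ℂ ∖ {0}. Adding -6 shifts the range to ℂ ∖ {-6}. Thus f omits exactly the value -6.

Omitted value: -6.


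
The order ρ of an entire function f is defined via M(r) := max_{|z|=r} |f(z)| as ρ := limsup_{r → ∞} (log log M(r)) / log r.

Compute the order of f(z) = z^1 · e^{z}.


M(r) = max_{|z|=r} |1|·|z|^1·|e^{z}| = 1·r^1 · e^{1r^1} (the factors attain their maxima compatibly on |z|=r). Then log M(r) = log 1 + 1·log r + 1r^1, dominated by the last term, so log log M(r) ~ 1·log r. The polynomial factor 1z^1 contributes only a log r term and does not affect the order. ρ = 1.
Therefore ρ = 1.

Order ρ = 1.


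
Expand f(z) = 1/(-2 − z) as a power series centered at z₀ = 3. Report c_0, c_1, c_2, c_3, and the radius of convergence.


Let w = z − z₀, so z = z₀ + w.
Then -2 − z = -2 − (z₀ + w) = (-2 − z₀) − w = -5 − w.
f(z) = 1/(-5 − w) = (1/(-5)) · 1/(1 − w/(-5)) = Σ_{n≥0} w^n / (-5)^(n+1).
So c_n = 1/(-5)^(n+1):
  c_0 = 1/(-5)^1 = -1/5.
  c_1 = 1/(-5)^2 = 1/25.
  c_2 = 1/(-5)^3 = -1/125.
  c_3 = 1/(-5)^4 = 1/625.
The series is valid for |w/d| < 1, i.e. |z − z₀| < |d|.
Radius of convergence: R = |-2 − z₀| = |-5| = 5 (distance from z₀ to the singularity z = -2).

c_0 = -1/5, c_1 = 1/25, c_2 = -1/125, c_3 = 1/625; R = 5.


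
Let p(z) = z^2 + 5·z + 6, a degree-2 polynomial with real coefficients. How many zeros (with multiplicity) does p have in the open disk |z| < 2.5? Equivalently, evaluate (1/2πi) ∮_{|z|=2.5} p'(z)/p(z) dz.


The zeros of p are: -2, -3.
Their magnitudes are: 2, 3.
Zeros with |z| < R = 2.5: -2.
Count = 1.
By the argument principle, (1/2πi) ∮_{|z|=R} p'(z)/p(z) dz equals exactly this count.

Number of zeros inside |z| < 2.5: 1.


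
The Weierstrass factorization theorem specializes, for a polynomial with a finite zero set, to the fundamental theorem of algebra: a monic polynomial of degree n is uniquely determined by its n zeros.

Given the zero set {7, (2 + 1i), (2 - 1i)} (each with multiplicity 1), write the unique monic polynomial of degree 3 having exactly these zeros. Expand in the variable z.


The polynomial is p(z) = ∏_{α ∈ S} (z − α), where S = {7, (2 + 1i), (2 - 1i)}.
Expanding the product yields: p(z) = z^3 -11·z^2 + 33·z -35.
Note conjugate pairs combine to real quadratics: (z − (2+1i))(z − (2−1i)) = z² − 4z + 5.
The resulting polynomial has degree 3 and real coefficients as required.

p(z) = z^3 -11·z^2 + 33·z -35.


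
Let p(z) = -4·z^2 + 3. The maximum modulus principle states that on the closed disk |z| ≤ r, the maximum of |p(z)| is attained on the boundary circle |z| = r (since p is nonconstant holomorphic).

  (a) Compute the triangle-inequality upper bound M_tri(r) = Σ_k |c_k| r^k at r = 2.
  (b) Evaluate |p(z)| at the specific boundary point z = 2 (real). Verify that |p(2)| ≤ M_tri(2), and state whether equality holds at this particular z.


Coefficients: c_0 = 3, c_1 = 0, c_2 = -4. Radius r = 2.
Part (a). Triangle bound: M_tri(r) = Σ_k |c_k| r^k
  = |3|·2^0 + |0|·2^1 + |-4|·2^2
  = 3 + 0 + 16 = 19.
This bounds M(r) := max_{|z|=r} |p(z)| from above; equality holds iff all terms c_k z^k can be made to align in phase at a single z on |z|=r.
Part (b). At z = 2 (real, on the circle |z| = r):
  p(2) = (3)·2^0 + (0)·2^1 + (-4)·2^2 = -13.
  |p(2)| = 13.
Check: |p(2)| = 13 ≤ 19 = M_tri(2). ✓ Equality does not hold at z = 2 (the coefficients have mixed signs, so the terms do not all align in phase there).

M_tri(2) = 19; |p(2)| = 13; equality at z=2: no.


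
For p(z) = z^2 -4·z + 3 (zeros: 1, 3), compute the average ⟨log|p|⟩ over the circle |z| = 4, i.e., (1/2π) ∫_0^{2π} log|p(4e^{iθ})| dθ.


Zeros: 1, 3; r = 4.
Inside |z| < r: 1, 3. Outside (|z| ≥ r): ∅.
p(0) = 3, so log|p(0)| = log(3) = 1.0986.
Apply Jensen: I(r) = log|p(0)| + Σ_k log(r/|z_k|), summed over zeros inside |z| < r.
  log(r/|z_k|) for z_k = 1: log(4/1) = 1.3863
  log(r/|z_k|) for z_k = 3: log(4/3) = 0.2877
Sum over inside zeros: 1.6740.
I(r) = log|p(0)| + (inside sum) = 1.0986 + 1.6740 = 2.7726.
Closed form (all zeros inside, monic): I(r) = n·log(r) = 2·log(4) = 2.7726. ✓

I(r) ≈ 2.7726.
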